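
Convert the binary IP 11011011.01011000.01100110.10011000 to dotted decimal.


11011011 = 219
01011000 = 88
01100110 = 102
10011000 = 152
IP: 219.88.102.152


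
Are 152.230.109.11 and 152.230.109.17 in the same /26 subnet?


Mask: 255.255.255.192
152.230.109.11 AND mask = 152.230.109.0
152.230.109.17 AND mask = 152.230.109.0
Yes, same subnet (152.230.109.0)


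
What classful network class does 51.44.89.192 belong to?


First octet: 51
Binary: 00110011
0xxxxxxx -> Class A (1-126)
Class A, default mask 255.0.0.0 (/8)


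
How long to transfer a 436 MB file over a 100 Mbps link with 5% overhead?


Effective throughput = 100 * (1 - 5/100) = 95 Mbps
File size in Mb = 436 * 8 = 3488 Mb
Time = 3488 / 95
Time = 36.7158 seconds


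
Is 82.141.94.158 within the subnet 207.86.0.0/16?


Subnet network: 207.86.0.0
Test IP AND mask: 82.141.0.0
No, 82.141.94.158 is not in 207.86.0.0/16


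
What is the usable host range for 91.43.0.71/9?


Network: 91.0.0.0
Broadcast: 91.127.255.255
First usable = network + 1
Last usable = broadcast - 1
Range: 91.0.0.1 to 91.127.255.254


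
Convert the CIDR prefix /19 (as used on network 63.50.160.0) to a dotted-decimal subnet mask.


/19 means 19 network bits, 13 host bits
Binary: 11111111111111111110000000000000
Mask: 255.255.224.0


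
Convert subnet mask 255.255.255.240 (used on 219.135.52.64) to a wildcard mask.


Subnet mask: 255.255.255.240
Wildcard = 255.255.255.255 - subnet mask
255 - 255 = 0
255 - 255 = 0
255 - 255 = 0
255 - 240 = 15
Wildcard: 0.0.0.15


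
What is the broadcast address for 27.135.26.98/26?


Network: 27.135.26.64/26
Host bits = 6
Set all host bits to 1:
Broadcast: 27.135.26.127


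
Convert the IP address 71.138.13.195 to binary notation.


71 = 01000111
138 = 10001010
13 = 00001101
195 = 11000011
Binary: 01000111.10001010.00001101.11000011


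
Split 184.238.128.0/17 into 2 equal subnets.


New prefix = 17 + 1 = 18
Each subnet has 16384 addresses
  184.238.128.0/18
  184.238.192.0/18
Subnets: 184.238.128.0/18, 184.238.192.0/18


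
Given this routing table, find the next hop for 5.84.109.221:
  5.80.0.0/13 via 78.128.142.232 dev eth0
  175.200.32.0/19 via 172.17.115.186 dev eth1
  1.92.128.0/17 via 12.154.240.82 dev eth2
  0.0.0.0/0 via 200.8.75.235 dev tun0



Longest prefix match for 5.84.109.221:
  /13 5.80.0.0: MATCH
  /19 175.200.32.0: no
  /17 1.92.128.0: no
  /0 0.0.0.0: MATCH
Selected: next-hop 78.128.142.232 via eth0 (matched /13)


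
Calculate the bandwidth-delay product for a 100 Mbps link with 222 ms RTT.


BDP = bandwidth * RTT
= 100 Mbps * 222 ms
= 100 * 1e6 * 222 / 1000 bits
= 22200000 bits
= 2775000 bytes
= 2709.9609 KB
BDP = 22200000 bits (2775000 bytes)


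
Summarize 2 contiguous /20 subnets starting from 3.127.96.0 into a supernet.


Original prefix: /20
Number of subnets: 2 = 2^1
New prefix = 20 - 1 = 19
Supernet: 3.127.96.0/19


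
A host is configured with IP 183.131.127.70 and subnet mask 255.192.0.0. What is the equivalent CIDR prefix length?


Binary: 11111111.11000000.00000000.00000000
Count leading 1s
Prefix: /10


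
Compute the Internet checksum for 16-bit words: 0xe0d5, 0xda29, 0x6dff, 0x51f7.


Sum all words (with carry folding):
+ 0xe0d5 = 0xe0d5
+ 0xda29 = 0xbaff
+ 0x6dff = 0x28ff
+ 0x51f7 = 0x7af6
One's complement: ~0x7af6
Checksum = 0x8509


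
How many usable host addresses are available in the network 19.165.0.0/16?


Host bits = 32 - 16 = 16
Total addresses = 2^16 = 65536
Usable = total - 2 (network and broadcast)
Usable hosts: 65534


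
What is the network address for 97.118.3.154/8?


IP:   01100001.01110110.00000011.10011010
Mask: 11111111.00000000.00000000.00000000
AND operation:
Net:  01100001.00000000.00000000.00000000
Network: 97.0.0.0/8


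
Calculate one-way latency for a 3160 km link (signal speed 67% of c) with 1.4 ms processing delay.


Speed = 0.67 * 3e5 km/s = 201000 km/s
Propagation delay = 3160 / 201000 = 0.0157 s = 15.7214 ms
Processing delay = 1.4 ms
Total one-way latency = 17.1214 ms


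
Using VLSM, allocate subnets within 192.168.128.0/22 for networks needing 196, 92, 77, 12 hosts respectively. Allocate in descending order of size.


196 hosts -> /24 (254 usable): 192.168.128.0/24
92 hosts -> /25 (126 usable): 192.168.129.0/25
77 hosts -> /25 (126 usable): 192.168.129.128/25
12 hosts -> /28 (14 usable): 192.168.130.0/28
Allocation: 192.168.128.0/24 (196 hosts, 254 usable); 192.168.129.0/25 (92 hosts, 126 usable); 192.168.129.128/25 (77 hosts, 126 usable); 192.168.130.0/28 (12 hosts, 14 usable)


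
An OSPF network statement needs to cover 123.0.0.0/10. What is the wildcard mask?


Subnet mask: 255.192.0.0
Wildcard = 255.255.255.255 - subnet mask
255 - 255 = 0
255 - 192 = 63
255 - 0 = 255
255 - 0 = 255
Wildcard: 0.63.255.255


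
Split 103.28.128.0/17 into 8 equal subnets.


New prefix = 17 + 3 = 20
Each subnet has 4096 addresses
  103.28.128.0/20
  103.28.144.0/20
  103.28.160.0/20
  103.28.176.0/20
  103.28.192.0/20
  103.28.208.0/20
  103.28.224.0/20
  103.28.240.0/20
Subnets: 103.28.128.0/20, 103.28.144.0/20, 103.28.160.0/20, 103.28.176.0/20, 103.28.192.0/20, 103.28.208.0/20, 103.28.224.0/20, 103.28.240.0/20


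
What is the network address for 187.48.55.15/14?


IP:   10111011.00110000.00110111.00001111
Mask: 11111111.11111100.00000000.00000000
AND operation:
Net:  10111011.00110000.00000000.00000000
Network: 187.48.0.0/14


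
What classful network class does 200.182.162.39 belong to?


First octet: 200
Binary: 11001000
110xxxxx -> Class C (192-223)
Class C, default mask 255.255.255.0 (/24)


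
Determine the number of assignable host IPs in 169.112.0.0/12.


Host bits = 32 - 12 = 20
Total addresses = 2^20 = 1048576
Usable = total - 2 (network and broadcast)
Usable hosts: 1048574


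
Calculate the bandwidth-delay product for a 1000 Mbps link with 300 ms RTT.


BDP = bandwidth * RTT
= 1000 Mbps * 300 ms
= 1000 * 1e6 * 300 / 1000 bits
= 300000000 bits
= 37500000 bytes
= 36621.0938 KB
BDP = 300000000 bits (37500000 bytes)


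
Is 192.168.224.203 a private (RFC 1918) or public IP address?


RFC 1918 private ranges:
  10.0.0.0/8 (10.0.0.0 - 10.255.255.255)
  172.16.0.0/12 (172.16.0.0 - 172.31.255.255)
  192.168.0.0/16 (192.168.0.0 - 192.168.255.255)
Private (in 192.168.0.0/16)


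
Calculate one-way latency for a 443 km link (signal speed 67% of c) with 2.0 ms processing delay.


Speed = 0.67 * 3e5 km/s = 201000 km/s
Propagation delay = 443 / 201000 = 0.0022 s = 2.204 ms
Processing delay = 2.0 ms
Total one-way latency = 4.204 ms


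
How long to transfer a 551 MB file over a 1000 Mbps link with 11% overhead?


Effective throughput = 1000 * (1 - 11/100) = 890 Mbps
File size in Mb = 551 * 8 = 4408 Mb
Time = 4408 / 890
Time = 4.9528 seconds


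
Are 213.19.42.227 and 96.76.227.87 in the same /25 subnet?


Mask: 255.255.255.128
213.19.42.227 AND mask = 213.19.42.128
96.76.227.87 AND mask = 96.76.227.0
No, different subnets (213.19.42.128 vs 96.76.227.0)


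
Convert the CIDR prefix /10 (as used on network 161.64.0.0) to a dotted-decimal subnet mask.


/10 means 10 network bits, 22 host bits
Binary: 11111111110000000000000000000000
Mask: 255.192.0.0


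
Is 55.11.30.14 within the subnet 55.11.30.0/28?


Subnet network: 55.11.30.0
Test IP AND mask: 55.11.30.0
Yes, 55.11.30.14 is in 55.11.30.0/28


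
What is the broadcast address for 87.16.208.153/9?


Network: 87.0.0.0/9
Host bits = 23
Set all host bits to 1:
Broadcast: 87.127.255.255


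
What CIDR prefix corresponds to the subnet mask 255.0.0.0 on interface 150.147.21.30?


Binary: 11111111.00000000.00000000.00000000
Count leading 1s
Prefix: /8


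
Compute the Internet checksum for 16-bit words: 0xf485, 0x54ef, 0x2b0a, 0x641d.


Sum all words (with carry folding):
+ 0xf485 = 0xf485
+ 0x54ef = 0x4975
+ 0x2b0a = 0x747f
+ 0x641d = 0xd89c
One's complement: ~0xd89c
Checksum = 0x2763


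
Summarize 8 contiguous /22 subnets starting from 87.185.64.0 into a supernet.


Original prefix: /22
Number of subnets: 8 = 2^3
New prefix = 22 - 3 = 19
Supernet: 87.185.64.0/19


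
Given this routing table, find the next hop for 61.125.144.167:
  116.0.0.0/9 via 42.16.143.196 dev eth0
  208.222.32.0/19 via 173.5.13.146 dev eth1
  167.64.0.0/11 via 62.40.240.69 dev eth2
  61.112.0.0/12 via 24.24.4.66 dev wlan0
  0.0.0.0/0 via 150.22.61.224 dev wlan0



Longest prefix match for 61.125.144.167:
  /9 116.0.0.0: no
  /19 208.222.32.0: no
  /11 167.64.0.0: no
  /12 61.112.0.0: MATCH
  /0 0.0.0.0: MATCH
Selected: next-hop 24.24.4.66 via wlan0 (matched /12)


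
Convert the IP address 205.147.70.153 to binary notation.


205 = 11001101
147 = 10010011
70 = 01000110
153 = 10011001
Binary: 11001101.10010011.01000110.10011001


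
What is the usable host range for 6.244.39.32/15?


Network: 6.244.0.0
Broadcast: 6.245.255.255
First usable = network + 1
Last usable = broadcast - 1
Range: 6.244.0.1 to 6.245.255.254


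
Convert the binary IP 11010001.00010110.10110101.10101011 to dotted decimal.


11010001 = 209
00010110 = 22
10110101 = 181
10101011 = 171
IP: 209.22.181.171


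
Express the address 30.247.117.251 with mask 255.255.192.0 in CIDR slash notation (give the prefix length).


Binary: 11111111.11111111.11000000.00000000
Count leading 1s
Prefix: /18


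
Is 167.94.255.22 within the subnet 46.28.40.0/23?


Subnet network: 46.28.40.0
Test IP AND mask: 167.94.254.0
No, 167.94.255.22 is not in 46.28.40.0/23


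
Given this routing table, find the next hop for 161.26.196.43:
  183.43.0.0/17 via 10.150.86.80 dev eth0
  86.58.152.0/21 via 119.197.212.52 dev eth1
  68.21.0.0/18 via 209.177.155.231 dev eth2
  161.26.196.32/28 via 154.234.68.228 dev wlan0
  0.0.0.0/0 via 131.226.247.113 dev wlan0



Longest prefix match for 161.26.196.43:
  /17 183.43.0.0: no
  /21 86.58.152.0: no
  /18 68.21.0.0: no
  /28 161.26.196.32: MATCH
  /0 0.0.0.0: MATCH
Selected: next-hop 154.234.68.228 via wlan0 (matched /28)


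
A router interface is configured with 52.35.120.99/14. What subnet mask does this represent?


/14 means 14 network bits, 18 host bits
Binary: 11111111111111000000000000000000
Mask: 255.252.0.0


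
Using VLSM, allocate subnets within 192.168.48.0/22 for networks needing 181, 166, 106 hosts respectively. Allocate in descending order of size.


181 hosts -> /24 (254 usable): 192.168.48.0/24
166 hosts -> /24 (254 usable): 192.168.49.0/24
106 hosts -> /25 (126 usable): 192.168.50.0/25
Allocation: 192.168.48.0/24 (181 hosts, 254 usable); 192.168.49.0/24 (166 hosts, 254 usable); 192.168.50.0/25 (106 hosts, 126 usable)


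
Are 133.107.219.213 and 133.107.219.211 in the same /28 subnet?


Mask: 255.255.255.240
133.107.219.213 AND mask = 133.107.219.208
133.107.219.211 AND mask = 133.107.219.208
Yes, same subnet (133.107.219.208)


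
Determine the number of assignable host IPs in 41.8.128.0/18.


Host bits = 32 - 18 = 14
Total addresses = 2^14 = 16384
Usable = total - 2 (network and broadcast)
Usable hosts: 16382


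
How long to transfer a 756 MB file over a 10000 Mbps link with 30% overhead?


Effective throughput = 10000 * (1 - 30/100) = 7000 Mbps
File size in Mb = 756 * 8 = 6048 Mb
Time = 6048 / 7000
Time = 0.864 seconds


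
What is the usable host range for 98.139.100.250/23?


Network: 98.139.100.0
Broadcast: 98.139.101.255
First usable = network + 1
Last usable = broadcast - 1
Range: 98.139.100.1 to 98.139.101.254


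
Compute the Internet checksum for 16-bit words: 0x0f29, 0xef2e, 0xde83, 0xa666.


Sum all words (with carry folding):
+ 0x0f29 = 0x0f29
+ 0xef2e = 0xfe57
+ 0xde83 = 0xdcdb
+ 0xa666 = 0x8342
One's complement: ~0x8342
Checksum = 0x7cbd


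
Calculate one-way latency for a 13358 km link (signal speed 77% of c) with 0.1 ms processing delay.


Speed = 0.77 * 3e5 km/s = 231000 km/s
Propagation delay = 13358 / 231000 = 0.0578 s = 57.8268 ms
Processing delay = 0.1 ms
Total one-way latency = 57.9268 ms


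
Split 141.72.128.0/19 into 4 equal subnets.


New prefix = 19 + 2 = 21
Each subnet has 2048 addresses
  141.72.128.0/21
  141.72.136.0/21
  141.72.144.0/21
  141.72.152.0/21
Subnets: 141.72.128.0/21, 141.72.136.0/21, 141.72.144.0/21, 141.72.152.0/21


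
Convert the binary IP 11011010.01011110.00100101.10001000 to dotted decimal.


11011010 = 218
01011110 = 94
00100101 = 37
10001000 = 136
IP: 218.94.37.136


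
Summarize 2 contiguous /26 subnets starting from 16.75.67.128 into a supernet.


Original prefix: /26
Number of subnets: 2 = 2^1
New prefix = 26 - 1 = 25
Supernet: 16.75.67.128/25


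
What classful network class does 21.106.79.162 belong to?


First octet: 21
Binary: 00010101
0xxxxxxx -> Class A (1-126)
Class A, default mask 255.0.0.0 (/8)


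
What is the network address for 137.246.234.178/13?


IP:   10001001.11110110.11101010.10110010
Mask: 11111111.11111000.00000000.00000000
AND operation:
Net:  10001001.11110000.00000000.00000000
Network: 137.240.0.0/13


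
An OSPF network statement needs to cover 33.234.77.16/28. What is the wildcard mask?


Subnet mask: 255.255.255.240
Wildcard = 255.255.255.255 - subnet mask
255 - 255 = 0
255 - 255 = 0
255 - 255 = 0
255 - 240 = 15
Wildcard: 0.0.0.15


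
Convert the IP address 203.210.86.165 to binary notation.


203 = 11001011
210 = 11010010
86 = 01010110
165 = 10100101
Binary: 11001011.11010010.01010110.10100101


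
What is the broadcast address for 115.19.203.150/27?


Network: 115.19.203.128/27
Host bits = 5
Set all host bits to 1:
Broadcast: 115.19.203.159


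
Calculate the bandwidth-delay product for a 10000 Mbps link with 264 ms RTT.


BDP = bandwidth * RTT
= 10000 Mbps * 264 ms
= 10000 * 1e6 * 264 / 1000 bits
= 2640000000 bits
= 330000000 bytes
= 322265.625 KB
BDP = 2640000000 bits (330000000 bytes)


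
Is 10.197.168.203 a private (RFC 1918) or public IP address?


RFC 1918 private ranges:
  10.0.0.0/8 (10.0.0.0 - 10.255.255.255)
  172.16.0.0/12 (172.16.0.0 - 172.31.255.255)
  192.168.0.0/16 (192.168.0.0 - 192.168.255.255)
Private (in 10.0.0.0/8)


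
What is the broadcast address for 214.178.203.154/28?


Network: 214.178.203.144/28
Host bits = 4
Set all host bits to 1:
Broadcast: 214.178.203.159


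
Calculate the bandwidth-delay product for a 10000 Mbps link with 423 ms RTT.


BDP = bandwidth * RTT
= 10000 Mbps * 423 ms
= 10000 * 1e6 * 423 / 1000 bits
= 4230000000 bits
= 528750000 bytes
= 516357.4219 KB
BDP = 4230000000 bits (528750000 bytes)


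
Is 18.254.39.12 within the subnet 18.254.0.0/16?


Subnet network: 18.254.0.0
Test IP AND mask: 18.254.0.0
Yes, 18.254.39.12 is in 18.254.0.0/16


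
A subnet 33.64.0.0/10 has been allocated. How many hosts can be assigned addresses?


Host bits = 32 - 10 = 22
Total addresses = 2^22 = 4194304
Usable = total - 2 (network and broadcast)
Usable hosts: 4194302


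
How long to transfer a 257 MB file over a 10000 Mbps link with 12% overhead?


Effective throughput = 10000 * (1 - 12/100) = 8800 Mbps
File size in Mb = 257 * 8 = 2056 Mb
Time = 2056 / 8800
Time = 0.2336 seconds


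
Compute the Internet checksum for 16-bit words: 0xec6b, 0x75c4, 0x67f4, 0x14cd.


Sum all words (with carry folding):
+ 0xec6b = 0xec6b
+ 0x75c4 = 0x6230
+ 0x67f4 = 0xca24
+ 0x14cd = 0xdef1
One's complement: ~0xdef1
Checksum = 0x210e


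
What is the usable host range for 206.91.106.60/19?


Network: 206.91.96.0
Broadcast: 206.91.127.255
First usable = network + 1
Last usable = broadcast - 1
Range: 206.91.96.1 to 206.91.127.254


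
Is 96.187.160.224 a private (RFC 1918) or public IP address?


RFC 1918 private ranges:
  10.0.0.0/8 (10.0.0.0 - 10.255.255.255)
  172.16.0.0/12 (172.16.0.0 - 172.31.255.255)
  192.168.0.0/16 (192.168.0.0 - 192.168.255.255)
Public (not in any RFC 1918 range)


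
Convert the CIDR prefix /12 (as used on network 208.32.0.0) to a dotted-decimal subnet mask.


/12 means 12 network bits, 20 host bits
Binary: 11111111111100000000000000000000
Mask: 255.240.0.0


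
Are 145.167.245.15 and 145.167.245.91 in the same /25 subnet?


Mask: 255.255.255.128
145.167.245.15 AND mask = 145.167.245.0
145.167.245.91 AND mask = 145.167.245.0
Yes, same subnet (145.167.245.0)


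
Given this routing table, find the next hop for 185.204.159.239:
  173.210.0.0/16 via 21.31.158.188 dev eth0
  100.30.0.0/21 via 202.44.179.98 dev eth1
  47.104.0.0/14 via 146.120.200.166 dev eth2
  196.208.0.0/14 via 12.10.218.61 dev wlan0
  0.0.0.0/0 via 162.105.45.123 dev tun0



Longest prefix match for 185.204.159.239:
  /16 173.210.0.0: no
  /21 100.30.0.0: no
  /14 47.104.0.0: no
  /14 196.208.0.0: no
  /0 0.0.0.0: MATCH
Selected: next-hop 162.105.45.123 via tun0 (matched /0)


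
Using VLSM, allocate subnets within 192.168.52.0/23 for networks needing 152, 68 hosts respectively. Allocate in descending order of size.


152 hosts -> /24 (254 usable): 192.168.52.0/24
68 hosts -> /25 (126 usable): 192.168.53.0/25
Allocation: 192.168.52.0/24 (152 hosts, 254 usable); 192.168.53.0/25 (68 hosts, 126 usable)


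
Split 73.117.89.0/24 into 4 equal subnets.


New prefix = 24 + 2 = 26
Each subnet has 64 addresses
  73.117.89.0/26
  73.117.89.64/26
  73.117.89.128/26
  73.117.89.192/26
Subnets: 73.117.89.0/26, 73.117.89.64/26, 73.117.89.128/26, 73.117.89.192/26


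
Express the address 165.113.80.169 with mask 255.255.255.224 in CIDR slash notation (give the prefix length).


Binary: 11111111.11111111.11111111.11100000
Count leading 1s
Prefix: /27


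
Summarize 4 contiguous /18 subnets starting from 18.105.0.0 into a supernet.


Original prefix: /18
Number of subnets: 4 = 2^2
New prefix = 18 - 2 = 16
Supernet: 18.105.0.0/16


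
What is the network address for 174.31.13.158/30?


IP:   10101110.00011111.00001101.10011110
Mask: 11111111.11111111.11111111.11111100
AND operation:
Net:  10101110.00011111.00001101.10011100
Network: 174.31.13.156/30


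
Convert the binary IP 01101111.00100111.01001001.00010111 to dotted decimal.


01101111 = 111
00100111 = 39
01001001 = 73
00010111 = 23
IP: 111.39.73.23


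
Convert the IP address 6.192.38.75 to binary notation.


6 = 00000110
192 = 11000000
38 = 00100110
75 = 01001011
Binary: 00000110.11000000.00100110.01001011


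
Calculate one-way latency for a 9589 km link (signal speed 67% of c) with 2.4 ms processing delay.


Speed = 0.67 * 3e5 km/s = 201000 km/s
Propagation delay = 9589 / 201000 = 0.0477 s = 47.7065 ms
Processing delay = 2.4 ms
Total one-way latency = 50.1065 ms


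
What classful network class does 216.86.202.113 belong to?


First octet: 216
Binary: 11011000
110xxxxx -> Class C (192-223)
Class C, default mask 255.255.255.0 (/24)


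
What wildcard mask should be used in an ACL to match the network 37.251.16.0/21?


Subnet mask: 255.255.248.0
Wildcard = 255.255.255.255 - subnet mask
255 - 255 = 0
255 - 255 = 0
255 - 248 = 7
255 - 0 = 255
Wildcard: 0.0.7.255


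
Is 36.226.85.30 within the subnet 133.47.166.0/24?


Subnet network: 133.47.166.0
Test IP AND mask: 36.226.85.0
No, 36.226.85.30 is not in 133.47.166.0/24


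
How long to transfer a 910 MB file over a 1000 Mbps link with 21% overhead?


Effective throughput = 1000 * (1 - 21/100) = 790 Mbps
File size in Mb = 910 * 8 = 7280 Mb
Time = 7280 / 790
Time = 9.2152 seconds


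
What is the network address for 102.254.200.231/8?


IP:   01100110.11111110.11001000.11100111
Mask: 11111111.00000000.00000000.00000000
AND operation:
Net:  01100110.00000000.00000000.00000000
Network: 102.0.0.0/8


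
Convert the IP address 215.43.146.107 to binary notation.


215 = 11010111
43 = 00101011
146 = 10010010
107 = 01101011
Binary: 11010111.00101011.10010010.01101011


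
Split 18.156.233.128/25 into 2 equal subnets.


New prefix = 25 + 1 = 26
Each subnet has 64 addresses
  18.156.233.128/26
  18.156.233.192/26
Subnets: 18.156.233.128/26, 18.156.233.192/26


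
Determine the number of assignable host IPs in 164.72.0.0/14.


Host bits = 32 - 14 = 18
Total addresses = 2^18 = 262144
Usable = total - 2 (network and broadcast)
Usable hosts: 262142


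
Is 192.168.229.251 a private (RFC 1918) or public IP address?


RFC 1918 private ranges:
  10.0.0.0/8 (10.0.0.0 - 10.255.255.255)
  172.16.0.0/12 (172.16.0.0 - 172.31.255.255)
  192.168.0.0/16 (192.168.0.0 - 192.168.255.255)
Private (in 192.168.0.0/16)


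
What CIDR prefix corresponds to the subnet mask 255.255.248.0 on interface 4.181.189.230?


Binary: 11111111.11111111.11111000.00000000
Count leading 1s
Prefix: /21


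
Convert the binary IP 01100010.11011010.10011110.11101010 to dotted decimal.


01100010 = 98
11011010 = 218
10011110 = 158
11101010 = 234
IP: 98.218.158.234


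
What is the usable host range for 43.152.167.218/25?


Network: 43.152.167.128
Broadcast: 43.152.167.255
First usable = network + 1
Last usable = broadcast - 1
Range: 43.152.167.129 to 43.152.167.254


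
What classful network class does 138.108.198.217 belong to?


First octet: 138
Binary: 10001010
10xxxxxx -> Class B (128-191)
Class B, default mask 255.255.0.0 (/16)


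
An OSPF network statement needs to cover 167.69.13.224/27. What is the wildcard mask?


Subnet mask: 255.255.255.224
Wildcard = 255.255.255.255 - subnet mask
255 - 255 = 0
255 - 255 = 0
255 - 255 = 0
255 - 224 = 31
Wildcard: 0.0.0.31


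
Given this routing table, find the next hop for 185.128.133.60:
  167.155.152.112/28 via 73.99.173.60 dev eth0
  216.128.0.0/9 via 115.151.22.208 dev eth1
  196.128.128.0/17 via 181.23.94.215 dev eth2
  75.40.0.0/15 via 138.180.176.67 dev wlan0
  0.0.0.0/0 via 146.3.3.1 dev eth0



Longest prefix match for 185.128.133.60:
  /28 167.155.152.112: no
  /9 216.128.0.0: no
  /17 196.128.128.0: no
  /15 75.40.0.0: no
  /0 0.0.0.0: MATCH
Selected: next-hop 146.3.3.1 via eth0 (matched /0)


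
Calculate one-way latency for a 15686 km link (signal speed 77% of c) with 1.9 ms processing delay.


Speed = 0.77 * 3e5 km/s = 231000 km/s
Propagation delay = 15686 / 231000 = 0.0679 s = 67.9048 ms
Processing delay = 1.9 ms
Total one-way latency = 69.8048 ms


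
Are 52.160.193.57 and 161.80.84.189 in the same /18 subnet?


Mask: 255.255.192.0
52.160.193.57 AND mask = 52.160.192.0
161.80.84.189 AND mask = 161.80.64.0
No, different subnets (52.160.192.0 vs 161.80.64.0)


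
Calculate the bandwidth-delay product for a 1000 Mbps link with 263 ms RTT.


BDP = bandwidth * RTT
= 1000 Mbps * 263 ms
= 1000 * 1e6 * 263 / 1000 bits
= 263000000 bits
= 32875000 bytes
= 32104.4922 KB
BDP = 263000000 bits (32875000 bytes)


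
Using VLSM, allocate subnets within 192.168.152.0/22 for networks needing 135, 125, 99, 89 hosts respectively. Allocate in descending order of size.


135 hosts -> /24 (254 usable): 192.168.152.0/24
125 hosts -> /25 (126 usable): 192.168.153.0/25
99 hosts -> /25 (126 usable): 192.168.153.128/25
89 hosts -> /25 (126 usable): 192.168.154.0/25
Allocation: 192.168.152.0/24 (135 hosts, 254 usable); 192.168.153.0/25 (125 hosts, 126 usable); 192.168.153.128/25 (99 hosts, 126 usable); 192.168.154.0/25 (89 hosts, 126 usable)


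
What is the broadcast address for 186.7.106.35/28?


Network: 186.7.106.32/28
Host bits = 4
Set all host bits to 1:
Broadcast: 186.7.106.47


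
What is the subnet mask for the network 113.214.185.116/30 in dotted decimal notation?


/30 means 30 network bits, 2 host bits
Binary: 11111111111111111111111111111100
Mask: 255.255.255.252


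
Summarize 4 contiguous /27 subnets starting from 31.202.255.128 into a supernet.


Original prefix: /27
Number of subnets: 4 = 2^2
New prefix = 27 - 2 = 25
Supernet: 31.202.255.128/25


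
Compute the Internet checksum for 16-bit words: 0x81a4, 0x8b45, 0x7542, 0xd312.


Sum all words (with carry folding):
+ 0x81a4 = 0x81a4
+ 0x8b45 = 0x0cea
+ 0x7542 = 0x822c
+ 0xd312 = 0x553f
One's complement: ~0x553f
Checksum = 0xaac0


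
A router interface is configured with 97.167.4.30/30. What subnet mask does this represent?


/30 means 30 network bits, 2 host bits
Binary: 11111111111111111111111111111100
Mask: 255.255.255.252


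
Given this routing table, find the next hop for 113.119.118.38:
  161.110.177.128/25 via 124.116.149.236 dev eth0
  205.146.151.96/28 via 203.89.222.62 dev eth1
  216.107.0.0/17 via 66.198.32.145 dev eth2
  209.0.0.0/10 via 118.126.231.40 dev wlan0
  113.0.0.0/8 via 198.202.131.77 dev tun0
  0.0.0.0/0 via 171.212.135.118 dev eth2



Longest prefix match for 113.119.118.38:
  /25 161.110.177.128: no
  /28 205.146.151.96: no
  /17 216.107.0.0: no
  /10 209.0.0.0: no
  /8 113.0.0.0: MATCH
  /0 0.0.0.0: MATCH
Selected: next-hop 198.202.131.77 via tun0 (matched /8)


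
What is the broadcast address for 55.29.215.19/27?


Network: 55.29.215.0/27
Host bits = 5
Set all host bits to 1:
Broadcast: 55.29.215.31


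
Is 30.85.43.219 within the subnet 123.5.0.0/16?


Subnet network: 123.5.0.0
Test IP AND mask: 30.85.0.0
No, 30.85.43.219 is not in 123.5.0.0/16


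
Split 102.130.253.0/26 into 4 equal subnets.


New prefix = 26 + 2 = 28
Each subnet has 16 addresses
  102.130.253.0/28
  102.130.253.16/28
  102.130.253.32/28
  102.130.253.48/28
Subnets: 102.130.253.0/28, 102.130.253.16/28, 102.130.253.32/28, 102.130.253.48/28


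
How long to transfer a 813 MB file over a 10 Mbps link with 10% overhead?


Effective throughput = 10 * (1 - 10/100) = 9 Mbps
File size in Mb = 813 * 8 = 6504 Mb
Time = 6504 / 9
Time = 722.6667 seconds


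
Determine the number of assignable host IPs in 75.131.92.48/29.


Host bits = 32 - 29 = 3
Total addresses = 2^3 = 8
Usable = total - 2 (network and broadcast)
Usable hosts: 6


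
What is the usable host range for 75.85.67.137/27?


Network: 75.85.67.128
Broadcast: 75.85.67.159
First usable = network + 1
Last usable = broadcast - 1
Range: 75.85.67.129 to 75.85.67.158


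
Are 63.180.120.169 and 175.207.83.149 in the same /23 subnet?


Mask: 255.255.254.0
63.180.120.169 AND mask = 63.180.120.0
175.207.83.149 AND mask = 175.207.82.0
No, different subnets (63.180.120.0 vs 175.207.82.0)


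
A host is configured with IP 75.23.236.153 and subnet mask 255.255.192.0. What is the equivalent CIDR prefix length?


Binary: 11111111.11111111.11000000.00000000
Count leading 1s
Prefix: /18


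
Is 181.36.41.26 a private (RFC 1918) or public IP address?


RFC 1918 private ranges:
  10.0.0.0/8 (10.0.0.0 - 10.255.255.255)
  172.16.0.0/12 (172.16.0.0 - 172.31.255.255)
  192.168.0.0/16 (192.168.0.0 - 192.168.255.255)
Public (not in any RFC 1918 range)


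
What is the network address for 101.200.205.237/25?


IP:   01100101.11001000.11001101.11101101
Mask: 11111111.11111111.11111111.10000000
AND operation:
Net:  01100101.11001000.11001101.10000000
Network: 101.200.205.128/25


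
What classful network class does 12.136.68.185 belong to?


First octet: 12
Binary: 00001100
0xxxxxxx -> Class A (1-126)
Class A, default mask 255.0.0.0 (/8)


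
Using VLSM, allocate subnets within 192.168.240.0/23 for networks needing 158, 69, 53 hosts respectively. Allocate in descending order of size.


158 hosts -> /24 (254 usable): 192.168.240.0/24
69 hosts -> /25 (126 usable): 192.168.241.0/25
53 hosts -> /26 (62 usable): 192.168.241.128/26
Allocation: 192.168.240.0/24 (158 hosts, 254 usable); 192.168.241.0/25 (69 hosts, 126 usable); 192.168.241.128/26 (53 hosts, 62 usable)


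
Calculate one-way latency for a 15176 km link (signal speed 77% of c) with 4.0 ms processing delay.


Speed = 0.77 * 3e5 km/s = 231000 km/s
Propagation delay = 15176 / 231000 = 0.0657 s = 65.697 ms
Processing delay = 4.0 ms
Total one-way latency = 69.697 ms


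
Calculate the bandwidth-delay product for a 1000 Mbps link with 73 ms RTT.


BDP = bandwidth * RTT
= 1000 Mbps * 73 ms
= 1000 * 1e6 * 73 / 1000 bits
= 73000000 bits
= 9125000 bytes
= 8911.1328 KB
BDP = 73000000 bits (9125000 bytes)


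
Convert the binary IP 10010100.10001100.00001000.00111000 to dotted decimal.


10010100 = 148
10001100 = 140
00001000 = 8
00111000 = 56
IP: 148.140.8.56


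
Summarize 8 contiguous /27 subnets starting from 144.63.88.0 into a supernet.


Original prefix: /27
Number of subnets: 8 = 2^3
New prefix = 27 - 3 = 24
Supernet: 144.63.88.0/24


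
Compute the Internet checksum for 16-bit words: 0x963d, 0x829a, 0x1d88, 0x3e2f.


Sum all words (with carry folding):
+ 0x963d = 0x963d
+ 0x829a = 0x18d8
+ 0x1d88 = 0x3660
+ 0x3e2f = 0x748f
One's complement: ~0x748f
Checksum = 0x8b70


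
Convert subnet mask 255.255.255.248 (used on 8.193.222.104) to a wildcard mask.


Subnet mask: 255.255.255.248
Wildcard = 255.255.255.255 - subnet mask
255 - 255 = 0
255 - 255 = 0
255 - 255 = 0
255 - 248 = 7
Wildcard: 0.0.0.7


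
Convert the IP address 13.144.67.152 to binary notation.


13 = 00001101
144 = 10010000
67 = 01000011
152 = 10011000
Binary: 00001101.10010000.01000011.10011000


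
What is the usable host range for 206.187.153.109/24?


Network: 206.187.153.0
Broadcast: 206.187.153.255
First usable = network + 1
Last usable = broadcast - 1
Range: 206.187.153.1 to 206.187.153.254


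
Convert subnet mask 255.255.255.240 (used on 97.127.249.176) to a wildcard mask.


Subnet mask: 255.255.255.240
Wildcard = 255.255.255.255 - subnet mask
255 - 255 = 0
255 - 255 = 0
255 - 255 = 0
255 - 240 = 15
Wildcard: 0.0.0.15


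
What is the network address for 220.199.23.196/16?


IP:   11011100.11000111.00010111.11000100
Mask: 11111111.11111111.00000000.00000000
AND operation:
Net:  11011100.11000111.00000000.00000000
Network: 220.199.0.0/16


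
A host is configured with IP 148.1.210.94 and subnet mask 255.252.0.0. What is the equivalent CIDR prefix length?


Binary: 11111111.11111100.00000000.00000000
Count leading 1s
Prefix: /14


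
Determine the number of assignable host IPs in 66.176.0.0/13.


Host bits = 32 - 13 = 19
Total addresses = 2^19 = 524288
Usable = total - 2 (network and broadcast)
Usable hosts: 524286


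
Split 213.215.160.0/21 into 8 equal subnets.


New prefix = 21 + 3 = 24
Each subnet has 256 addresses
  213.215.160.0/24
  213.215.161.0/24
  213.215.162.0/24
  213.215.163.0/24
  213.215.164.0/24
  213.215.165.0/24
  213.215.166.0/24
  213.215.167.0/24
Subnets: 213.215.160.0/24, 213.215.161.0/24, 213.215.162.0/24, 213.215.163.0/24, 213.215.164.0/24, 213.215.165.0/24, 213.215.166.0/24, 213.215.167.0/24


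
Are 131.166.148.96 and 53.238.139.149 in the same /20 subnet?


Mask: 255.255.240.0
131.166.148.96 AND mask = 131.166.144.0
53.238.139.149 AND mask = 53.238.128.0
No, different subnets (131.166.144.0 vs 53.238.128.0)


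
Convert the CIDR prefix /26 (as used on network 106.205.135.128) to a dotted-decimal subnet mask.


/26 means 26 network bits, 6 host bits
Binary: 11111111111111111111111111000000
Mask: 255.255.255.192


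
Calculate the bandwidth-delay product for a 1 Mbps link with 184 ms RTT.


BDP = bandwidth * RTT
= 1 Mbps * 184 ms
= 1 * 1e6 * 184 / 1000 bits
= 184000 bits
= 23000 bytes
= 22.4609 KB
BDP = 184000 bits (23000 bytes)


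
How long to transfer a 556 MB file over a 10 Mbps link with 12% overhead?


Effective throughput = 10 * (1 - 12/100) = 8.8 Mbps
File size in Mb = 556 * 8 = 4448 Mb
Time = 4448 / 8.8
Time = 505.4545 seconds


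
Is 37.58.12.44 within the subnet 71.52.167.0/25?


Subnet network: 71.52.167.0
Test IP AND mask: 37.58.12.0
No, 37.58.12.44 is not in 71.52.167.0/25


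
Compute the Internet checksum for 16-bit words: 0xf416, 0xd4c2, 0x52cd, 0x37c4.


Sum all words (with carry folding):
+ 0xf416 = 0xf416
+ 0xd4c2 = 0xc8d9
+ 0x52cd = 0x1ba7
+ 0x37c4 = 0x536b
One's complement: ~0x536b
Checksum = 0xac94


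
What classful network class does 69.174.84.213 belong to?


First octet: 69
Binary: 01000101
0xxxxxxx -> Class A (1-126)
Class A, default mask 255.0.0.0 (/8)


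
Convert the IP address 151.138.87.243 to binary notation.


151 = 10010111
138 = 10001010
87 = 01010111
243 = 11110011
Binary: 10010111.10001010.01010111.11110011


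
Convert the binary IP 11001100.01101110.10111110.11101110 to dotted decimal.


11001100 = 204
01101110 = 110
10111110 = 190
11101110 = 238
IP: 204.110.190.238


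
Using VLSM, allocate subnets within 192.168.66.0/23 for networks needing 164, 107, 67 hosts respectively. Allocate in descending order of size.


164 hosts -> /24 (254 usable): 192.168.66.0/24
107 hosts -> /25 (126 usable): 192.168.67.0/25
67 hosts -> /25 (126 usable): 192.168.67.128/25
Allocation: 192.168.66.0/24 (164 hosts, 254 usable); 192.168.67.0/25 (107 hosts, 126 usable); 192.168.67.128/25 (67 hosts, 126 usable)


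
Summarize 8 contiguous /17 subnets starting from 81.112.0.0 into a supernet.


Original prefix: /17
Number of subnets: 8 = 2^3
New prefix = 17 - 3 = 14
Supernet: 81.112.0.0/14


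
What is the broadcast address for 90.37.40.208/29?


Network: 90.37.40.208/29
Host bits = 3
Set all host bits to 1:
Broadcast: 90.37.40.215


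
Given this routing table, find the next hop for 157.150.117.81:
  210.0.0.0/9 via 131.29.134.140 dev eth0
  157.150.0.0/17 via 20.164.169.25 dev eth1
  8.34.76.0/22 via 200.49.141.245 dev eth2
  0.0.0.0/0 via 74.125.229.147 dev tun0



Longest prefix match for 157.150.117.81:
  /9 210.0.0.0: no
  /17 157.150.0.0: MATCH
  /22 8.34.76.0: no
  /0 0.0.0.0: MATCH
Selected: next-hop 20.164.169.25 via eth1 (matched /17)


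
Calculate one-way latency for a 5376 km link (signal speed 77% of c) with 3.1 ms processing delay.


Speed = 0.77 * 3e5 km/s = 231000 km/s
Propagation delay = 5376 / 231000 = 0.0233 s = 23.2727 ms
Processing delay = 3.1 ms
Total one-way latency = 26.3727 ms


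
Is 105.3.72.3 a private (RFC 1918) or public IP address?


RFC 1918 private ranges:
  10.0.0.0/8 (10.0.0.0 - 10.255.255.255)
  172.16.0.0/12 (172.16.0.0 - 172.31.255.255)
  192.168.0.0/16 (192.168.0.0 - 192.168.255.255)
Public (not in any RFC 1918 range)


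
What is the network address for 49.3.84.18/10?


IP:   00110001.00000011.01010100.00010010
Mask: 11111111.11000000.00000000.00000000
AND operation:
Net:  00110001.00000000.00000000.00000000
Network: 49.0.0.0/10


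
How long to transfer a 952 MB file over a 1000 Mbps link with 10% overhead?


Effective throughput = 1000 * (1 - 10/100) = 900 Mbps
File size in Mb = 952 * 8 = 7616 Mb
Time = 7616 / 900
Time = 8.4622 seconds


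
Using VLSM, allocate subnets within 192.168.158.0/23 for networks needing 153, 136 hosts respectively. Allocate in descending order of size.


153 hosts -> /24 (254 usable): 192.168.158.0/24
136 hosts -> /24 (254 usable): 192.168.159.0/24
Allocation: 192.168.158.0/24 (153 hosts, 254 usable); 192.168.159.0/24 (136 hosts, 254 usable)


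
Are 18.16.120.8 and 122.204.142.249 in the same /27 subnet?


Mask: 255.255.255.224
18.16.120.8 AND mask = 18.16.120.0
122.204.142.249 AND mask = 122.204.142.224
No, different subnets (18.16.120.0 vs 122.204.142.224)


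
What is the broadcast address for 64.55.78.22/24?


Network: 64.55.78.0/24
Host bits = 8
Set all host bits to 1:
Broadcast: 64.55.78.255


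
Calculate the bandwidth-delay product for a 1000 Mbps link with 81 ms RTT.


BDP = bandwidth * RTT
= 1000 Mbps * 81 ms
= 1000 * 1e6 * 81 / 1000 bits
= 81000000 bits
= 10125000 bytes
= 9887.6953 KB
BDP = 81000000 bits (10125000 bytes)


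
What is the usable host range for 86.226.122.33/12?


Network: 86.224.0.0
Broadcast: 86.239.255.255
First usable = network + 1
Last usable = broadcast - 1
Range: 86.224.0.1 to 86.239.255.254


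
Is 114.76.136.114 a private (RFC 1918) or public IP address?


RFC 1918 private ranges:
  10.0.0.0/8 (10.0.0.0 - 10.255.255.255)
  172.16.0.0/12 (172.16.0.0 - 172.31.255.255)
  192.168.0.0/16 (192.168.0.0 - 192.168.255.255)
Public (not in any RFC 1918 range)


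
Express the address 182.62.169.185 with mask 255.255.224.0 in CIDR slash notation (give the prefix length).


Binary: 11111111.11111111.11100000.00000000
Count leading 1s
Prefix: /19


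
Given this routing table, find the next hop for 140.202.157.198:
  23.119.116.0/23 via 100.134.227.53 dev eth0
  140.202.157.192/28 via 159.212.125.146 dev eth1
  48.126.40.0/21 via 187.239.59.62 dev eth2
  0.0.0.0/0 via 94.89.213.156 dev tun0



Longest prefix match for 140.202.157.198:
  /23 23.119.116.0: no
  /28 140.202.157.192: MATCH
  /21 48.126.40.0: no
  /0 0.0.0.0: MATCH
Selected: next-hop 159.212.125.146 via eth1 (matched /28)


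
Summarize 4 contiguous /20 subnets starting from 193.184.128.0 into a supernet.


Original prefix: /20
Number of subnets: 4 = 2^2
New prefix = 20 - 2 = 18
Supernet: 193.184.128.0/18


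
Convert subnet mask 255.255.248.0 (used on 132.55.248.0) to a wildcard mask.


Subnet mask: 255.255.248.0
Wildcard = 255.255.255.255 - subnet mask
255 - 255 = 0
255 - 255 = 0
255 - 248 = 7
255 - 0 = 255
Wildcard: 0.0.7.255


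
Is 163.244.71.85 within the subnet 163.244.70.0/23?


Subnet network: 163.244.70.0
Test IP AND mask: 163.244.70.0
Yes, 163.244.71.85 is in 163.244.70.0/23


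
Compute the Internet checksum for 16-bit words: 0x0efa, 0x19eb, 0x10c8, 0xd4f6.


Sum all words (with carry folding):
+ 0x0efa = 0x0efa
+ 0x19eb = 0x28e5
+ 0x10c8 = 0x39ad
+ 0xd4f6 = 0x0ea4
One's complement: ~0x0ea4
Checksum = 0xf15b


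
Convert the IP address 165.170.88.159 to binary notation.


165 = 10100101
170 = 10101010
88 = 01011000
159 = 10011111
Binary: 10100101.10101010.01011000.10011111


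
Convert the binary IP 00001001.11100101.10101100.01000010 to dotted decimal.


00001001 = 9
11100101 = 229
10101100 = 172
01000010 = 66
IP: 9.229.172.66


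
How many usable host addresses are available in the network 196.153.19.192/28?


Host bits = 32 - 28 = 4
Total addresses = 2^4 = 16
Usable = total - 2 (network and broadcast)
Usable hosts: 14


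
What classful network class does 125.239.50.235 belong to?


First octet: 125
Binary: 01111101
0xxxxxxx -> Class A (1-126)
Class A, default mask 255.0.0.0 (/8)


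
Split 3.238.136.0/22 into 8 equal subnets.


New prefix = 22 + 3 = 25
Each subnet has 128 addresses
  3.238.136.0/25
  3.238.136.128/25
  3.238.137.0/25
  3.238.137.128/25
  3.238.138.0/25
  3.238.138.128/25
  3.238.139.0/25
  3.238.139.128/25
Subnets: 3.238.136.0/25, 3.238.136.128/25, 3.238.137.0/25, 3.238.137.128/25, 3.238.138.0/25, 3.238.138.128/25, 3.238.139.0/25, 3.238.139.128/25


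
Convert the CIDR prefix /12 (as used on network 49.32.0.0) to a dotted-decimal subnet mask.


/12 means 12 network bits, 20 host bits
Binary: 11111111111100000000000000000000
Mask: 255.240.0.0


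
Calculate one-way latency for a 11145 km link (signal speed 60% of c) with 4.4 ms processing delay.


Speed = 0.6 * 3e5 km/s = 180000 km/s
Propagation delay = 11145 / 180000 = 0.0619 s = 61.9167 ms
Processing delay = 4.4 ms
Total one-way latency = 66.3167 ms


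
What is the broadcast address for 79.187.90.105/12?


Network: 79.176.0.0/12
Host bits = 20
Set all host bits to 1:
Broadcast: 79.191.255.255


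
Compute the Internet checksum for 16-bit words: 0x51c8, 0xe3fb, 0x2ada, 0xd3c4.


Sum all words (with carry folding):
+ 0x51c8 = 0x51c8
+ 0xe3fb = 0x35c4
+ 0x2ada = 0x609e
+ 0xd3c4 = 0x3463
One's complement: ~0x3463
Checksum = 0xcb9c


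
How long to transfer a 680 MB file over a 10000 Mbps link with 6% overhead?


Effective throughput = 10000 * (1 - 6/100) = 9400 Mbps
File size in Mb = 680 * 8 = 5440 Mb
Time = 5440 / 9400
Time = 0.5787 seconds


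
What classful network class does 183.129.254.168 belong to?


First octet: 183
Binary: 10110111
10xxxxxx -> Class B (128-191)
Class B, default mask 255.255.0.0 (/16)
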